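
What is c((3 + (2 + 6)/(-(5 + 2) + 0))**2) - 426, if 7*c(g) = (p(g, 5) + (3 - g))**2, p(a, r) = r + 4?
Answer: -6984221/16807 ≈ -415.55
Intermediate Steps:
p(a, r) = 4 + r
c(g) = (12 - g)**2/7 (c(g) = ((4 + 5) + (3 - g))**2/7 = (9 + (3 - g))**2/7 = (12 - g)**2/7)
c((3 + (2 + 6)/(-(5 + 2) + 0))**2) - 426 = (12 - (3 + (2 + 6)/(-(5 + 2) + 0))**2)**2/7 - 426 = (12 - (3 + 8/(-1*7 + 0))**2)**2/7 - 426 = (12 - (3 + 8/(-7 + 0))**2)**2/7 - 426 = (12 - (3 + 8/(-7))**2)**2/7 - 426 = (12 - (3 + 8*(-1/7))**2)**2/7 - 426 = (12 - (3 - 8/7)**2)**2/7 - 426 = (12 - (13/7)**2)**2/7 - 426 = (12 - 1*169/49)**2/7 - 426 = (12 - 169/49)**2/7 - 426 = (419/49)**2/7 - 426 = (1/7)*(175561/2401) - 426 = 175561/16807 - 426 = -6984221/16807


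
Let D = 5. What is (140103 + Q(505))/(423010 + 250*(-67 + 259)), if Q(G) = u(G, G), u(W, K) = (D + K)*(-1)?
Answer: 7347/24790 ≈ 0.29637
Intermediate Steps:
u(W, K) = -5 - K (u(W, K) = (5 + K)*(-1) = -5 - K)
Q(G) = -5 - G
(140103 + Q(505))/(423010 + 250*(-67 + 259)) = (140103 + (-5 - 1*505))/(423010 + 250*(-67 + 259)) = (140103 + (-5 - 505))/(423010 + 250*192) = (140103 - 510)/(423010 + 48000) = 139593/471010 = 139593*(1/471010) = 7347/24790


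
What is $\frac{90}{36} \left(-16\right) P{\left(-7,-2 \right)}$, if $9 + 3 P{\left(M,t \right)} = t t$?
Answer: $\frac{200}{3} \approx 66.667$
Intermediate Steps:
$P{\left(M,t \right)} = -3 + \frac{t^{2}}{3}$ ($P{\left(M,t \right)} = -3 + \frac{t t}{3} = -3 + \frac{t^{2}}{3}$)
$\frac{90}{36} \left(-16\right) P{\left(-7,-2 \right)} = \frac{90}{36} \left(-16\right) \left(-3 + \frac{\left(-2\right)^{2}}{3}\right) = 90 \cdot \frac{1}{36} \left(-16\right) \left(-3 + \frac{1}{3} \cdot 4\right) = \frac{5}{2} \left(-16\right) \left(-3 + \frac{4}{3}\right) = \left(-40\right) \left(- \frac{5}{3}\right) = \frac{200}{3}$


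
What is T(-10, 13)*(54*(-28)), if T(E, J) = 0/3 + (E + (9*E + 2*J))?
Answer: 111888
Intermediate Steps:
T(E, J) = 2*J + 10*E (T(E, J) = 0*(⅓) + (E + (2*J + 9*E)) = 0 + (2*J + 10*E) = 2*J + 10*E)
T(-10, 13)*(54*(-28)) = (2*13 + 10*(-10))*(54*(-28)) = (26 - 100)*(-1512) = -74*(-1512) = 111888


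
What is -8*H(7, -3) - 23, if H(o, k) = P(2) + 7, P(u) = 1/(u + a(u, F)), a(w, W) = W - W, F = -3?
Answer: -83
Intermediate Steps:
a(w, W) = 0
P(u) = 1/u (P(u) = 1/(u + 0) = 1/u)
H(o, k) = 15/2 (H(o, k) = 1/2 + 7 = ½ + 7 = 15/2)
-8*H(7, -3) - 23 = -8*15/2 - 23 = -60 - 23 = -83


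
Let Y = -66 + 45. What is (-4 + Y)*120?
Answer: -3000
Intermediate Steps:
Y = -21
(-4 + Y)*120 = (-4 - 21)*120 = -25*120 = -3000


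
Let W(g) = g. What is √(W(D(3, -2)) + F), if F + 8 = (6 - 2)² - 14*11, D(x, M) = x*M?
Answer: 2*I*√38 ≈ 12.329*I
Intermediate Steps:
D(x, M) = M*x
F = -146 (F = -8 + ((6 - 2)² - 14*11) = -8 + (4² - 154) = -8 + (16 - 154) = -8 - 138 = -146)
√(W(D(3, -2)) + F) = √(-2*3 - 146) = √(-6 - 146) = √(-152) = 2*I*√38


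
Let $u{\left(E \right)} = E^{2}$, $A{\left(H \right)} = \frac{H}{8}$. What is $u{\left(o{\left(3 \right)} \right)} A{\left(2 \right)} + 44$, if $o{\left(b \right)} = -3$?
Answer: $\frac{185}{4} \approx 46.25$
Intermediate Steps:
$A{\left(H \right)} = \frac{H}{8}$ ($A{\left(H \right)} = H \frac{1}{8} = \frac{H}{8}$)
$u{\left(o{\left(3 \right)} \right)} A{\left(2 \right)} + 44 = \left(-3\right)^{2} \cdot \frac{1}{8} \cdot 2 + 44 = 9 \cdot \frac{1}{4} + 44 = \frac{9}{4} + 44 = \frac{185}{4}$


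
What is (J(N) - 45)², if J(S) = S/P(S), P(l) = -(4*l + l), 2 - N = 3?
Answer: 51076/25 ≈ 2043.0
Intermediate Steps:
N = -1 (N = 2 - 1*3 = 2 - 3 = -1)
P(l) = -5*l
J(S) = -⅕ (J(S) = S/((-5*S)) = S*(-1/(5*S)) = -⅕)
(J(N) - 45)² = (-⅕ - 45)² = (-226/5)² = 51076/25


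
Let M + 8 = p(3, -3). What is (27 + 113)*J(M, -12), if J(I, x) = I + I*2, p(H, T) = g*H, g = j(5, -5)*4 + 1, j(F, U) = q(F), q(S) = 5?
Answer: 23100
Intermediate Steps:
j(F, U) = 5
g = 21 (g = 5*4 + 1 = 20 + 1 = 21)
p(H, T) = 21*H
M = 55 (M = -8 + 21*3 = -8 + 63 = 55)
J(I, x) = 3*I (J(I, x) = I + 2*I = 3*I)
(27 + 113)*J(M, -12) = (27 + 113)*(3*55) = 140*165 = 23100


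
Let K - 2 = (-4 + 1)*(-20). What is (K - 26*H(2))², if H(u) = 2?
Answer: 100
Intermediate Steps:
K = 62 (K = 2 + (-4 + 1)*(-20) = 2 - 3*(-20) = 2 + 60 = 62)
(K - 26*H(2))² = (62 - 26*2)² = (62 - 52)² = 10² = 100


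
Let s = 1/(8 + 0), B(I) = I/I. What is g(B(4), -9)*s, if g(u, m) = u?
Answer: 1/8 ≈ 0.12500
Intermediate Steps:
B(I) = 1
s = 1/8 ≈ 0.12500
g(B(4), -9)*s = 1*(1/8) = 1/8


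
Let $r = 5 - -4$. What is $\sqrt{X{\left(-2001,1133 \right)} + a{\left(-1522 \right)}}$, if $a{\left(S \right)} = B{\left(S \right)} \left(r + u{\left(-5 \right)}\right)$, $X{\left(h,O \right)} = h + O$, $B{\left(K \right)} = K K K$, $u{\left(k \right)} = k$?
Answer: $2 i \sqrt{3525688865} \approx 1.1876 \cdot 10^{5} i$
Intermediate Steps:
$B{\left(K \right)} = K^{3}$ ($B{\left(K \right)} = K^{2} K = K^{3}$)
$X{\left(h,O \right)} = O + h$
$r = 9$ ($r = 5 + 4 = 9$)
$a{\left(S \right)} = 4 S^{3}$ ($a{\left(S \right)} = S^{3} \left(9 - 5\right) = S^{3} \cdot 4 = 4 S^{3}$)
$\sqrt{X{\left(-2001,1133 \right)} + a{\left(-1522 \right)}} = \sqrt{\left(1133 - 2001\right) + 4 \left(-1522\right)^{3}} = \sqrt{-868 + 4 \left(-3525688648\right)} = \sqrt{-868 - 14102754592} = \sqrt{-14102755460} = 2 i \sqrt{3525688865}$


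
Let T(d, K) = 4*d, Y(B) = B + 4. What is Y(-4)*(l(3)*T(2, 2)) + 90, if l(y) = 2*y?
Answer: 90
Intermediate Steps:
Y(B) = 4 + B
Y(-4)*(l(3)*T(2, 2)) + 90 = (4 - 4)*((2*3)*(4*2)) + 90 = 0*(6*8) + 90 = 0*48 + 90 = 0 + 90 = 90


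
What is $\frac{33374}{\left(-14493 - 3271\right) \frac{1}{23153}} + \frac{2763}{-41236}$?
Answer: $- \frac{7965861331081}{183129076} \approx -43499.0$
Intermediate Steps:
$\frac{33374}{\left(-14493 - 3271\right) \frac{1}{23153}} + \frac{2763}{-41236} = \frac{33374}{\left(-17764\right) \frac{1}{23153}} + 2763 \left(- \frac{1}{41236}\right) = \frac{33374}{- \frac{17764}{23153}} - \frac{2763}{41236} = 33374 \left(- \frac{23153}{17764}\right) - \frac{2763}{41236} = - \frac{386354111}{8882} - \frac{2763}{41236} = - \frac{7965861331081}{183129076}$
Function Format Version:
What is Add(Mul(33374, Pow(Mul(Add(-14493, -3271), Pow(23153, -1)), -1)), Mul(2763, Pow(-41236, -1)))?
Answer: Rational(-7965861331081, 183129076) ≈ -43499.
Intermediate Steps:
Add(Mul(33374, Pow(Mul(Add(-14493, -3271), Pow(23153, -1)), -1)), Mul(2763, Pow(-41236, -1))) = Add(Mul(33374, Pow(Mul(-17764, Rational(1, 23153)), -1)), Mul(2763, Rational(-1, 41236))) = Add(Mul(33374, Pow(Rational(-17764, 23153), -1)), Rational(-2763, 41236)) = Add(Mul(33374, Rational(-23153, 17764)), Rational(-2763, 41236)) = Add(Rational(-386354111, 8882), Rational(-2763, 41236)) = Rational(-7965861331081, 183129076)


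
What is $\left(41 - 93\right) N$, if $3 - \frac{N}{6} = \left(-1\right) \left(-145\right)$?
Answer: $44304$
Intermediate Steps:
$N = -852$ ($N = 18 - 6 \left(\left(-1\right) \left(-145\right)\right) = 18 - 870 = -852$)
$\left(41 - 93\right) N = \left(41 - 93\right) \left(-852\right) = \left(-52\right) \left(-852\right) = 44304$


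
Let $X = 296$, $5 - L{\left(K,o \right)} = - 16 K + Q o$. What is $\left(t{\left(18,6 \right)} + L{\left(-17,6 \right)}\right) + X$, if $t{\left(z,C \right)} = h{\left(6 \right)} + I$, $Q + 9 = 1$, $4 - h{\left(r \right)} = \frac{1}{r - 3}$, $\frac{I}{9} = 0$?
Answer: $\frac{242}{3} \approx 80.667$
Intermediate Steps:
$I = 0$ ($I = 9 \cdot 0 = 0$)
$h{\left(r \right)} = 4 - \frac{1}{-3 + r}$ ($h{\left(r \right)} = 4 - \frac{1}{r - 3} = 4 - \frac{1}{-3 + r}$)
$Q = -8$ ($Q = -9 + 1 = -8$)
$L{\left(K,o \right)} = 5 + 8 o + 16 K$ ($L{\left(K,o \right)} = 5 - \left(- 16 K - 8 o\right) = 5 + \left(8 o + 16 K\right) = 5 + 8 o + 16 K$)
$t{\left(z,C \right)} = \frac{11}{3}$ ($t{\left(z,C \right)} = \frac{-13 + 4 \cdot 6}{-3 + 6} + 0 = \frac{-13 + 24}{3} + 0 = \frac{1}{3} \cdot 11 + 0 = \frac{11}{3} + 0 = \frac{11}{3}$)
$\left(t{\left(18,6 \right)} + L{\left(-17,6 \right)}\right) + X = \left(\frac{11}{3} + \left(5 + 8 \cdot 6 + 16 \left(-17\right)\right)\right) + 296 = \left(\frac{11}{3} + \left(5 + 48 - 272\right)\right) + 296 = \left(\frac{11}{3} - 219\right) + 296 = - \frac{646}{3} + 296 = \frac{242}{3}$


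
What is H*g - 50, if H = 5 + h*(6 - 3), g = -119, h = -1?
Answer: -288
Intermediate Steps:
H = 2 (H = 5 - (6 - 3) = 5 - 1*3 = 5 - 3 = 2)
H*g - 50 = 2*(-119) - 50 = -238 - 50 = -288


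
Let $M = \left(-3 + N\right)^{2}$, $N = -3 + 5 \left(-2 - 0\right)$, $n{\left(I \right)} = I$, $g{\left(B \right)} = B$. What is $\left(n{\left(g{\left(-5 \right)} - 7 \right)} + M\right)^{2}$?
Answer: $59536$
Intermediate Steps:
$N = -13$ ($N = -3 + 5 \left(-2 + 0\right) = -3 + 5 \left(-2\right) = -3 - 10 = -13$)
$M = 256$ ($M = \left(-3 - 13\right)^{2} = \left(-16\right)^{2} = 256$)
$\left(n{\left(g{\left(-5 \right)} - 7 \right)} + M\right)^{2} = \left(\left(-5 - 7\right) + 256\right)^{2} = \left(-12 + 256\right)^{2} = 244^{2} = 59536$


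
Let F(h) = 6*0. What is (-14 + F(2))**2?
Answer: 196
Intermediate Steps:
F(h) = 0
(-14 + F(2))**2 = (-14 + 0)**2 = (-14)**2 = 196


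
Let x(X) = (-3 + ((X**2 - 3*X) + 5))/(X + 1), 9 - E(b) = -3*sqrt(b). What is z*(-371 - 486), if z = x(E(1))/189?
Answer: -94270/2457 ≈ -38.368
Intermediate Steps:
E(b) = 9 + 3*sqrt(b) (E(b) = 9 - (-3)*sqrt(b) = 9 + 3*sqrt(b))
x(X) = (2 + X**2 - 3*X)/(1 + X) (x(X) = (-3 + (5 + X**2 - 3*X))/(1 + X) = (2 + X**2 - 3*X)/(1 + X))
z = 110/2457 (z = ((2 + (9 + 3*sqrt(1))**2 - 3*(9 + 3*sqrt(1)))/(1 + (9 + 3*sqrt(1))))/189 = ((2 + (9 + 3*1)**2 - 3*(9 + 3*1))/(1 + (9 + 3*1)))*(1/189) = ((2 + (9 + 3)**2 - 3*(9 + 3))/(1 + (9 + 3)))*(1/189) = ((2 + 12**2 - 3*12)/(1 + 12))*(1/189) = ((2 + 144 - 36)/13)*(1/189) = ((1/13)*110)*(1/189) = (110/13)*(1/189) = 110/2457 ≈ 0.044770)
z*(-371 - 486) = 110*(-371 - 486)/2457 = (110/2457)*(-857) = -94270/2457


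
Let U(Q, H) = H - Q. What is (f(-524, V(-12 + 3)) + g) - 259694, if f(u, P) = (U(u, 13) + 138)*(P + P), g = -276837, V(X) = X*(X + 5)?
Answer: -487931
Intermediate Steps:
V(X) = X*(5 + X)
f(u, P) = 2*P*(151 - u) (f(u, P) = ((13 - u) + 138)*(P + P) = (151 - u)*(2*P) = 2*P*(151 - u))
(f(-524, V(-12 + 3)) + g) - 259694 = (2*((-12 + 3)*(5 + (-12 + 3)))*(151 - 1*(-524)) - 276837) - 259694 = (2*(-9*(5 - 9))*(151 + 524) - 276837) - 259694 = (2*(-9*(-4))*675 - 276837) - 259694 = (2*36*675 - 276837) - 259694 = (48600 - 276837) - 259694 = -228237 - 259694 = -487931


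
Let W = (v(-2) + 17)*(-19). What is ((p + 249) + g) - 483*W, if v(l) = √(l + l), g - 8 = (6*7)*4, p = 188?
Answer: 156622 + 18354*I ≈ 1.5662e+5 + 18354.0*I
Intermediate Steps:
g = 176 (g = 8 + (6*7)*4 = 8 + 42*4 = 8 + 168 = 176)
v(l) = √2*√l (v(l) = √(2*l) = √2*√l)
W = -323 - 38*I (W = (√2*√(-2) + 17)*(-19) = (√2*(I*√2) + 17)*(-19) = (2*I + 17)*(-19) = (17 + 2*I)*(-19) = -323 - 38*I ≈ -323.0 - 38.0*I)
((p + 249) + g) - 483*W = ((188 + 249) + 176) - 483*(-323 - 38*I) = (437 + 176) + (156009 + 18354*I) = 613 + (156009 + 18354*I) = 156622 + 18354*I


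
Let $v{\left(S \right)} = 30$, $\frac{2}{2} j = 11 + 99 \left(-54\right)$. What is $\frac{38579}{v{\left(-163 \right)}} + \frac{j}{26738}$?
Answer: $\frac{257841313}{200535} \approx 1285.8$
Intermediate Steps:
$j = -5335$ ($j = 11 + 99 \left(-54\right) = 11 - 5346 = -5335$)
$\frac{38579}{v{\left(-163 \right)}} + \frac{j}{26738} = \frac{38579}{30} - \frac{5335}{26738} = \frac{257841313}{200535}$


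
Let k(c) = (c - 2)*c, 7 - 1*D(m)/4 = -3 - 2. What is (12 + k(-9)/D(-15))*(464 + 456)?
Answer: 25875/2 ≈ 12938.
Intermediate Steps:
D(m) = 48 (D(m) = 28 - 4*(-3 - 2) = 28 - 4*(-5) = 28 + 20 = 48)
k(c) = c*(-2 + c) (k(c) = (-2 + c)*c = c*(-2 + c))
(12 + k(-9)/D(-15))*(464 + 456) = (12 - 9*(-2 - 9)/48)*(464 + 456) = (12 - 9*(-11)*(1/48))*920 = (12 + 99*(1/48))*920 = (12 + 33/16)*920 = (225/16)*920 = 25875/2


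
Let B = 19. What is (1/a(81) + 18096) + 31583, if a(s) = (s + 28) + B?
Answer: 6358913/128 ≈ 49679.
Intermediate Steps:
a(s) = 47 + s (a(s) = (s + 28) + 19 = (28 + s) + 19 = 47 + s)
(1/a(81) + 18096) + 31583 = (1/(47 + 81) + 18096) + 31583 = (1/128 + 18096) + 31583 = 2316289/128 + 31583 = 6358913/128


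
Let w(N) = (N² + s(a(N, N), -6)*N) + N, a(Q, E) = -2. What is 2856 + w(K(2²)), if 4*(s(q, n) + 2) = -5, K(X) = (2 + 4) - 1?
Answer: 11479/4 ≈ 2869.8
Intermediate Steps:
K(X) = 5 (K(X) = 6 - 1 = 5)
s(q, n) = -13/4 (s(q, n) = -2 + (¼)*(-5) = -2 - 5/4 = -13/4)
w(N) = N² - 9*N/4 (w(N) = (N² - 13*N/4) + N = N² - 9*N/4)
2856 + w(K(2²)) = 2856 + (¼)*5*(-9 + 4*5) = 2856 + (¼)*5*(-9 + 20) = 2856 + (¼)*5*11 = 2856 + 55/4 = 11479/4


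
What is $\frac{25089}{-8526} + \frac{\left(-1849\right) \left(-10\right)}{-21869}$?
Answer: $- \frac{235439027}{62151698} \approx -3.7881$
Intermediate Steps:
$\frac{25089}{-8526} + \frac{\left(-1849\right) \left(-10\right)}{-21869} = 25089 \left(- \frac{1}{8526}\right) + 18490 \left(- \frac{1}{21869}\right) = - \frac{8363}{2842} - \frac{18490}{21869} = - \frac{235439027}{62151698}$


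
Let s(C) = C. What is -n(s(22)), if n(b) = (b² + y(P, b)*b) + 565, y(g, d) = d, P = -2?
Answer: -1533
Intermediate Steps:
n(b) = 565 + 2*b² (n(b) = (b² + b*b) + 565 = (b² + b²) + 565 = 2*b² + 565 = 565 + 2*b²)
-n(s(22)) = -(565 + 2*22²) = -(565 + 2*484) = -(565 + 968) = -1*1533 = -1533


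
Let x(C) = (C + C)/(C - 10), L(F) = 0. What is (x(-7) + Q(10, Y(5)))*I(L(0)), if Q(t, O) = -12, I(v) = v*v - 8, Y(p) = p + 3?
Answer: 1520/17 ≈ 89.412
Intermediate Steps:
Y(p) = 3 + p
I(v) = -8 + v**2 (I(v) = v**2 - 8 = -8 + v**2)
x(C) = 2*C/(-10 + C) (x(C) = (2*C)/(-10 + C) = 2*C/(-10 + C))
(x(-7) + Q(10, Y(5)))*I(L(0)) = (2*(-7)/(-10 - 7) - 12)*(-8 + 0**2) = (2*(-7)/(-17) - 12)*(-8 + 0) = (2*(-7)*(-1/17) - 12)*(-8) = (14/17 - 12)*(-8) = -190/17*(-8) = 1520/17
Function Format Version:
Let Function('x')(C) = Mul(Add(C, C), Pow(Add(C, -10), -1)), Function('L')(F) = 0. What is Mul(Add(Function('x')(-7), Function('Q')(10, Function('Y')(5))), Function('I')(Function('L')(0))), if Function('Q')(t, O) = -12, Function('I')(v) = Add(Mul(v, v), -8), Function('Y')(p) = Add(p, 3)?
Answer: Rational(1520, 17) ≈ 89.412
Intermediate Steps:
Function('Y')(p) = Add(3, p)
Function('I')(v) = Add(-8, Pow(v, 2)) (Function('I')(v) = Add(Pow(v, 2), -8) = Add(-8, Pow(v, 2)))
Function('x')(C) = Mul(2, C, Pow(Add(-10, C), -1)) (Function('x')(C) = Mul(Mul(2, C), Pow(Add(-10, C), -1)) = Mul(2, C, Pow(Add(-10, C), -1)))
Mul(Add(Function('x')(-7), Function('Q')(10, Function('Y')(5))), Function('I')(Function('L')(0))) = Mul(Add(Mul(2, -7, Pow(Add(-10, -7), -1)), -12), Add(-8, Pow(0, 2))) = Mul(Add(Mul(2, -7, Pow(-17, -1)), -12), Add(-8, 0)) = Mul(Add(Mul(2, -7, Rational(-1, 17)), -12), -8) = Mul(Add(Rational(14, 17), -12), -8) = Mul(Rational(-190, 17), -8) = Rational(1520, 17)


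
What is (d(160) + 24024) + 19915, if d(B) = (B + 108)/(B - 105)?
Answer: 2416913/55 ≈ 43944.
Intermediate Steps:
d(B) = (108 + B)/(-105 + B)
(d(160) + 24024) + 19915 = ((108 + 160)/(-105 + 160) + 24024) + 19915 = (268/55 + 24024) + 19915 = 1321588/55 + 19915 = 2416913/55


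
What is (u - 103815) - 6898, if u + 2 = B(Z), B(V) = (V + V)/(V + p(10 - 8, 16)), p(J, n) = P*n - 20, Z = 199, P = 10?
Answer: -37531987/339 ≈ -1.1071e+5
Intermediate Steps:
p(J, n) = -20 + 10*n (p(J, n) = 10*n - 20 = -20 + 10*n)
B(V) = 2*V/(140 + V) (B(V) = (V + V)/(V + (-20 + 10*16)) = (2*V)/(V + (-20 + 160)) = (2*V)/(V + 140) = (2*V)/(140 + V) = 2*V/(140 + V))
u = -280/339 (u = -2 + 2*199/(140 + 199) = -2 + 2*199/339 = -2 + 2*199*(1/339) = -2 + 398/339 = -280/339 ≈ -0.82596)
(u - 103815) - 6898 = (-280/339 - 103815) - 6898 = -35193565/339 - 6898 = -37531987/339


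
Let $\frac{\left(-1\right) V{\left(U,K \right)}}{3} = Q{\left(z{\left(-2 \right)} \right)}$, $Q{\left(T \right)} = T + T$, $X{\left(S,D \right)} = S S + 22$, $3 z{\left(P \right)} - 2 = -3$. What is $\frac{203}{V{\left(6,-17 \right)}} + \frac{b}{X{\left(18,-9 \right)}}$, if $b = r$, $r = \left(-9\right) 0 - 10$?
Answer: $\frac{35109}{346} \approx 101.47$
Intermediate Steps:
$r = -10$ ($r = 0 - 10 = -10$)
$z{\left(P \right)} = - \frac{1}{3}$ ($z{\left(P \right)} = \frac{2}{3} + \frac{1}{3} \left(-3\right) = \frac{2}{3} - 1 = - \frac{1}{3}$)
$b = -10$
$X{\left(S,D \right)} = 22 + S^{2}$ ($X{\left(S,D \right)} = S^{2} + 22 = 22 + S^{2}$)
$Q{\left(T \right)} = 2 T$
$V{\left(U,K \right)} = 2$ ($V{\left(U,K \right)} = - 3 \cdot 2 \left(- \frac{1}{3}\right) = \left(-3\right) \left(- \frac{2}{3}\right) = 2$)
$\frac{203}{V{\left(6,-17 \right)}} + \frac{b}{X{\left(18,-9 \right)}} = \frac{203}{2} - \frac{10}{22 + 18^{2}} = 203 \cdot \frac{1}{2} - \frac{10}{22 + 324} = \frac{203}{2} - \frac{10}{346} = \frac{203}{2} - \frac{5}{173} = \frac{35109}{346}$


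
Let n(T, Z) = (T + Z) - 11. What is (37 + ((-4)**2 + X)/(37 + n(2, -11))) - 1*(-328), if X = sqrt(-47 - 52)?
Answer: 6221/17 + 3*I*sqrt(11)/17 ≈ 365.94 + 0.58529*I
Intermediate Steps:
n(T, Z) = -11 + T + Z
X = 3*I*sqrt(11) (X = sqrt(-99) = 3*I*sqrt(11) ≈ 9.9499*I)
(37 + ((-4)**2 + X)/(37 + n(2, -11))) - 1*(-328) = (37 + ((-4)**2 + 3*I*sqrt(11))/(37 + (-11 + 2 - 11))) - 1*(-328) = (37 + (16 + 3*I*sqrt(11))/(37 - 20)) + 328 = (37 + (16 + 3*I*sqrt(11))/17) + 328 = (37 + (16 + 3*I*sqrt(11))*(1/17)) + 328 = (37 + (16/17 + 3*I*sqrt(11)/17)) + 328 = (645/17 + 3*I*sqrt(11)/17) + 328 = 6221/17 + 3*I*sqrt(11)/17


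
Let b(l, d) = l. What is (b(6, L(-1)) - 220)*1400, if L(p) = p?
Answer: -299600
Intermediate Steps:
(b(6, L(-1)) - 220)*1400 = (6 - 220)*1400 = -214*1400 = -299600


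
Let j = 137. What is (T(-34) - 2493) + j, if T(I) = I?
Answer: -2390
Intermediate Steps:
(T(-34) - 2493) + j = (-34 - 2493) + 137 = -2527 + 137 = -2390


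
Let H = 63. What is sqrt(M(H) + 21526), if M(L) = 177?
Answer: sqrt(21703) ≈ 147.32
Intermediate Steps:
sqrt(M(H) + 21526) = sqrt(177 + 21526) = sqrt(21703)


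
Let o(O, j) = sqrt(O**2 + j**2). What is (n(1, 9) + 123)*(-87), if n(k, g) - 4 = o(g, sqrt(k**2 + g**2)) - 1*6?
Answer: -10527 - 87*sqrt(163) ≈ -11638.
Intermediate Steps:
n(k, g) = -2 + sqrt(k**2 + 2*g**2) (n(k, g) = 4 + (sqrt(g**2 + (sqrt(k**2 + g**2))**2) - 1*6) = 4 + (sqrt(g**2 + (sqrt(g**2 + k**2))**2) - 6) = 4 + (sqrt(g**2 + (g**2 + k**2)) - 6) = 4 + (sqrt(k**2 + 2*g**2) - 6) = 4 + (-6 + sqrt(k**2 + 2*g**2)) = -2 + sqrt(k**2 + 2*g**2))
(n(1, 9) + 123)*(-87) = ((-2 + sqrt(1**2 + 2*9**2)) + 123)*(-87) = ((-2 + sqrt(1 + 2*81)) + 123)*(-87) = ((-2 + sqrt(1 + 162)) + 123)*(-87) = ((-2 + sqrt(163)) + 123)*(-87) = (121 + sqrt(163))*(-87) = -10527 - 87*sqrt(163)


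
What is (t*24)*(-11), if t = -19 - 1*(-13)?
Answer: 1584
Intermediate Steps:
t = -6 (t = -19 + 13 = -6)
(t*24)*(-11) = -6*24*(-11) = -144*(-11) = 1584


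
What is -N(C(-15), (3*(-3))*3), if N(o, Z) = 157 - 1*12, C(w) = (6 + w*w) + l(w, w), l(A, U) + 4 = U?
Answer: -145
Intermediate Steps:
l(A, U) = -4 + U
C(w) = 2 + w + w**2 (C(w) = (6 + w*w) + (-4 + w) = (6 + w**2) + (-4 + w) = 2 + w + w**2)
N(o, Z) = 145 (N(o, Z) = 157 - 12 = 145)
-N(C(-15), (3*(-3))*3) = -1*145 = -145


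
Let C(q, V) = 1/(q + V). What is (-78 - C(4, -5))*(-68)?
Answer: 5236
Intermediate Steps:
C(q, V) = 1/(V + q)
(-78 - C(4, -5))*(-68) = (-78 - 1/(-5 + 4))*(-68) = (-78 - 1/(-1))*(-68) = (-78 - 1*(-1))*(-68) = (-78 + 1)*(-68) = -77*(-68) = 5236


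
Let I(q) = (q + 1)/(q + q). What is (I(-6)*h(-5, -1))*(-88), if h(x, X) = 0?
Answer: 0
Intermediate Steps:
I(q) = (1 + q)/(2*q) (I(q) = (1 + q)/((2*q)) = (1 + q)*(1/(2*q)) = (1 + q)/(2*q))
(I(-6)*h(-5, -1))*(-88) = (((½)*(1 - 6)/(-6))*0)*(-88) = (((½)*(-⅙)*(-5))*0)*(-88) = ((5/12)*0)*(-88) = 0*(-88) = 0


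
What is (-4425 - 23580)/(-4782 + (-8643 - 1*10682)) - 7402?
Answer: -178412009/24107 ≈ -7400.8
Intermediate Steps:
(-4425 - 23580)/(-4782 + (-8643 - 1*10682)) - 7402 = -28005/(-4782 + (-8643 - 10682)) - 7402 = -28005/(-4782 - 19325) - 7402 = -28005/(-24107) - 7402 = -28005*(-1/24107) - 7402 = 28005/24107 - 7402 = -178412009/24107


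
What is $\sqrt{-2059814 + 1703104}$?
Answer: $i \sqrt{356710} \approx 597.25 i$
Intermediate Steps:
$\sqrt{-2059814 + 1703104} = \sqrt{-356710} = i \sqrt{356710}$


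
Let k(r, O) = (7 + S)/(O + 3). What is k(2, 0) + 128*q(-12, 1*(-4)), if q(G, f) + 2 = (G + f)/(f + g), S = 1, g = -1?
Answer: 2344/15 ≈ 156.27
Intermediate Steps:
q(G, f) = -2 + (G + f)/(-1 + f) (q(G, f) = -2 + (G + f)/(f - 1) = -2 + (G + f)/(-1 + f))
k(r, O) = 8/(3 + O) (k(r, O) = (7 + 1)/(O + 3) = 8/(3 + O))
k(2, 0) + 128*q(-12, 1*(-4)) = 8/(3 + 0) + 128*((2 - 12 - (-4))/(-1 + 1*(-4))) = 8/3 + 128*((2 - 12 - 1*(-4))/(-1 - 4)) = 8*(⅓) + 128*((2 - 12 + 4)/(-5)) = 8/3 + 128*(-⅕*(-6)) = 8/3 + 128*(6/5) = 8/3 + 768/5 = 2344/15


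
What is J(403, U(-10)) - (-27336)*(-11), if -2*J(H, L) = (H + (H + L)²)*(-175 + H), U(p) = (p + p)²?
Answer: -73854864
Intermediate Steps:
U(p) = 4*p² (U(p) = (2*p)² = 4*p²)
J(H, L) = -(-175 + H)*(H + (H + L)²)/2 (J(H, L) = -(H + (H + L)²)*(-175 + H)/2 = -(-175 + H)*(H + (H + L)²)/2)
J(403, U(-10)) - (-27336)*(-11) = (-½*403² + (175/2)*403 + 175*(403 + 4*(-10)²)²/2 - ½*403*(403 + 4*(-10)²)²) - (-27336)*(-11) = (-½*162409 + 70525/2 + 175*(403 + 4*100)²/2 - ½*403*(403 + 4*100)²) - 1*300696 = (-162409/2 + 70525/2 + 175*(403 + 400)²/2 - ½*403*(403 + 400)²) - 300696 = (-162409/2 + 70525/2 + (175/2)*803² - ½*403*803²) - 300696 = (-162409/2 + 70525/2 + (175/2)*644809 - ½*403*644809) - 300696 = (-162409/2 + 70525/2 + 112841575/2 - 259858027/2) - 300696 = -73554168 - 300696 = -73854864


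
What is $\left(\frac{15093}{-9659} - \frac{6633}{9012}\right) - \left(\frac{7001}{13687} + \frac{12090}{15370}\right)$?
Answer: $- \frac{168879126077863}{46953814174268} \approx -3.5967$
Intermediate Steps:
$\left(\frac{15093}{-9659} - \frac{6633}{9012}\right) - \left(\frac{7001}{13687} + \frac{12090}{15370}\right) = \left(15093 \left(- \frac{1}{9659}\right) - \frac{2211}{3004}\right) - \left(7001 \cdot \frac{1}{13687} + 12090 \cdot \frac{1}{15370}\right) = \left(- \frac{1161}{743} - \frac{2211}{3004}\right) - \left(\frac{7001}{13687} + \frac{1209}{1537}\right) = - \frac{5130417}{2231972} - \frac{27308120}{21036919} = - \frac{168879126077863}{46953814174268}$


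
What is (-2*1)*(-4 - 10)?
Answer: 28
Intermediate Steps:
(-2*1)*(-4 - 10) = -2*(-14) = 28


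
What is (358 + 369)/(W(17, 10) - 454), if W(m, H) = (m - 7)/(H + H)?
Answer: -1454/907 ≈ -1.6031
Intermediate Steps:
W(m, H) = (-7 + m)/(2*H) (W(m, H) = (-7 + m)/((2*H)) = (-7 + m)*(1/(2*H)) = (-7 + m)/(2*H))
(358 + 369)/(W(17, 10) - 454) = (358 + 369)/((½)*(-7 + 17)/10 - 454) = 727/((½)*(⅒)*10 - 454) = 727/(½ - 454) = 727/(-907/2) = 727*(-2/907) = -1454/907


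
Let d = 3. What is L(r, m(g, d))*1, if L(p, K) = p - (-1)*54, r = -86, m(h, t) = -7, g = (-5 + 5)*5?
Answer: -32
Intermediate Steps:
g = 0 (g = 0*5 = 0)
L(p, K) = 54 + p (L(p, K) = p - 1*(-54) = p + 54 = 54 + p)
L(r, m(g, d))*1 = (54 - 86)*1 = -32*1 = -32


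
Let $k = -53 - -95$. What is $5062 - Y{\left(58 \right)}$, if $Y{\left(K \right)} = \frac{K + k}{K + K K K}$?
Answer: $\frac{98795044}{19517} \approx 5062.0$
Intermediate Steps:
$k = 42$ ($k = -53 + 95 = 42$)
$Y{\left(K \right)} = \frac{42 + K}{K + K^{3}}$ ($Y{\left(K \right)} = \frac{K + 42}{K + K K K} = \frac{42 + K}{K + K K^{2}} = \frac{42 + K}{K + K^{3}}$)
$5062 - Y{\left(58 \right)} = 5062 - \frac{42 + 58}{58 + 58^{3}} = 5062 - \frac{1}{58 + 195112} \cdot 100 = 5062 - \frac{1}{195170} \cdot 100 = 5062 - \frac{10}{19517} = \frac{98795044}{19517}$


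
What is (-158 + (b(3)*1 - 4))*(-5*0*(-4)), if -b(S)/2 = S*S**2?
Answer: 0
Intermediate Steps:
b(S) = -2*S**3 (b(S) = -2*S*S**2 = -2*S**3)
(-158 + (b(3)*1 - 4))*(-5*0*(-4)) = (-158 + (-2*3**3*1 - 4))*(-5*0*(-4)) = (-158 + (-2*27*1 - 4))*(0*(-4)) = (-158 + (-54*1 - 4))*0 = (-158 + (-54 - 4))*0 = (-158 - 58)*0 = -216*0 = 0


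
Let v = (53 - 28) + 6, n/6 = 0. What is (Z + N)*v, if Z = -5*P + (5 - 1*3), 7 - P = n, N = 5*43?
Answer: 5642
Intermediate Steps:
n = 0 (n = 6*0 = 0)
N = 215
v = 31 (v = 25 + 6 = 31)
P = 7 (P = 7 - 1*0 = 7 + 0 = 7)
Z = -33 (Z = -5*7 + (5 - 1*3) = -35 + (5 - 3) = -35 + 2 = -33)
(Z + N)*v = (-33 + 215)*31 = 182*31 = 5642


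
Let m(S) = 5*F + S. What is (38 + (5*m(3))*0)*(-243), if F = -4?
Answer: -9234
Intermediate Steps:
m(S) = -20 + S (m(S) = 5*(-4) + S = -20 + S)
(38 + (5*m(3))*0)*(-243) = (38 + (5*(-20 + 3))*0)*(-243) = (38 + (5*(-17))*0)*(-243) = (38 - 85*0)*(-243) = (38 + 0)*(-243) = 38*(-243) = -9234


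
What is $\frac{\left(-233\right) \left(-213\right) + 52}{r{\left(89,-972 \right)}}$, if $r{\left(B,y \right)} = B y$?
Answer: $- \frac{49681}{86508} \approx -0.57429$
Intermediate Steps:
$\frac{\left(-233\right) \left(-213\right) + 52}{r{\left(89,-972 \right)}} = \frac{\left(-233\right) \left(-213\right) + 52}{89 \left(-972\right)} = \frac{49629 + 52}{-86508} = 49681 \left(- \frac{1}{86508}\right) = - \frac{49681}{86508}$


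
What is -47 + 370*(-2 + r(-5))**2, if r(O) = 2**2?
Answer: 1433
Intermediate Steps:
r(O) = 4
-47 + 370*(-2 + r(-5))**2 = -47 + 370*(-2 + 4)**2 = -47 + 370*2**2 = -47 + 370*4 = -47 + 1480 = 1433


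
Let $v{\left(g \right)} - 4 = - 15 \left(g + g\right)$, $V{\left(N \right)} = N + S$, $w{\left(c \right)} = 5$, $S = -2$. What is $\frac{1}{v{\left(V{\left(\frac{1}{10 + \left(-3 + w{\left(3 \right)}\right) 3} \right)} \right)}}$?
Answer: $\frac{8}{497} \approx 0.016097$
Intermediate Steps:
$V{\left(N \right)} = -2 + N$ ($V{\left(N \right)} = N - 2 = -2 + N$)
$v{\left(g \right)} = 4 - 30 g$ ($v{\left(g \right)} = 4 - 15 \left(g + g\right) = 4 - 15 \cdot 2 g = 4 - 30 g$)
$\frac{1}{v{\left(V{\left(\frac{1}{10 + \left(-3 + w{\left(3 \right)}\right) 3} \right)} \right)}} = \frac{1}{4 - 30 \left(-2 + \frac{1}{10 + \left(-3 + 5\right) 3}\right)} = \frac{1}{4 - 30 \left(-2 + \frac{1}{10 + 2 \cdot 3}\right)} = \frac{1}{4 - 30 \left(-2 + \frac{1}{10 + 6}\right)} = \frac{1}{4 - 30 \left(-2 + \frac{1}{16}\right)} = \frac{1}{4 - - \frac{465}{8}} = \frac{1}{4 + \frac{465}{8}} = \frac{1}{\frac{497}{8}} = \frac{8}{497}$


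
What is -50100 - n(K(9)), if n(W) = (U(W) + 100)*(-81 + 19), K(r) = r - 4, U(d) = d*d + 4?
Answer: -42102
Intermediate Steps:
U(d) = 4 + d² (U(d) = d² + 4 = 4 + d²)
K(r) = -4 + r
n(W) = -6448 - 62*W² (n(W) = ((4 + W²) + 100)*(-81 + 19) = (104 + W²)*(-62) = -6448 - 62*W²)
-50100 - n(K(9)) = -50100 - (-6448 - 62*(-4 + 9)²) = -50100 - (-6448 - 62*5²) = -50100 - (-6448 - 62*25) = -50100 - (-6448 - 1550) = -50100 - 1*(-7998) = -50100 + 7998 = -42102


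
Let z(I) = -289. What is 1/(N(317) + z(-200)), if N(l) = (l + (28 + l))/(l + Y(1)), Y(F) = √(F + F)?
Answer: -28830889/8271917359 + 662*√2/8271917359 ≈ -0.0034853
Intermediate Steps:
Y(F) = √2*√F (Y(F) = √(2*F) = √2*√F)
N(l) = (28 + 2*l)/(l + √2) (N(l) = (l + (28 + l))/(l + √2*√1) = (28 + 2*l)/(l + √2*1) = (28 + 2*l)/(l + √2))
1/(N(317) + z(-200)) = 1/(2*(14 + 317)/(317 + √2) - 289) = 1/(2*331/(317 + √2) - 289) = 1/(662/(317 + √2) - 289) = 1/(-289 + 662/(317 + √2))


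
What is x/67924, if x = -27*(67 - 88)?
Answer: 567/67924 ≈ 0.0083476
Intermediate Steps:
x = 567 (x = -27*(-21) = 567)
x/67924 = 567/67924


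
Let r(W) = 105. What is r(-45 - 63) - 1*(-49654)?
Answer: 49759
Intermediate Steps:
r(-45 - 63) - 1*(-49654) = 105 - 1*(-49654) = 105 + 49654 = 49759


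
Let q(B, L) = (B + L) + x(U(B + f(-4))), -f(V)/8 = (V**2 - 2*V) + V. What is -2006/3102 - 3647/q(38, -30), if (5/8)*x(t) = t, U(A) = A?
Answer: 9114559/483912 ≈ 18.835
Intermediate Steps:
f(V) = -8*V**2 + 8*V (f(V) = -8*((V**2 - 2*V) + V) = -8*(V**2 - V) = -8*V**2 + 8*V)
x(t) = 8*t/5
q(B, L) = -256 + L + 13*B/5 (q(B, L) = (B + L) + 8*(B + 8*(-4)*(1 - 1*(-4)))/5 = (B + L) + 8*(B + 8*(-4)*(1 + 4))/5 = (B + L) + 8*(B + 8*(-4)*5)/5 = (B + L) + 8*(B - 160)/5 = (B + L) + 8*(-160 + B)/5 = (B + L) + (-256 + 8*B/5) = -256 + L + 13*B/5)
-2006/3102 - 3647/q(38, -30) = -2006/3102 - 3647/(-256 - 30 + (13/5)*38) = -2006*1/3102 - 3647/(-256 - 30 + 494/5) = -1003/1551 - 3647/(-936/5) = -1003/1551 - 3647*(-5/936) = -1003/1551 + 18235/936 = 9114559/483912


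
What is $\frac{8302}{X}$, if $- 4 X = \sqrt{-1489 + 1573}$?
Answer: $- \frac{2372 \sqrt{21}}{3} \approx -3623.3$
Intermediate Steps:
$X = - \frac{\sqrt{21}}{2}$ ($X = - \frac{\sqrt{-1489 + 1573}}{4} = - \frac{\sqrt{84}}{4} = - \frac{2 \sqrt{21}}{4} = - \frac{\sqrt{21}}{2} \approx -2.2913$)
$\frac{8302}{X} = \frac{8302}{\left(- \frac{1}{2}\right) \sqrt{21}} = 8302 \left(- \frac{2 \sqrt{21}}{21}\right) = - \frac{2372 \sqrt{21}}{3}$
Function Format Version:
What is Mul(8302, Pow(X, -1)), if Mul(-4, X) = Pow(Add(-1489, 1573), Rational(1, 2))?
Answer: Mul(Rational(-2372, 3), Pow(21, Rational(1, 2))) ≈ -3623.3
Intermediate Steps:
X = Mul(Rational(-1, 2), Pow(21, Rational(1, 2))) (X = Mul(Rational(-1, 4), Pow(Add(-1489, 1573), Rational(1, 2))) = Mul(Rational(-1, 4), Pow(84, Rational(1, 2))) = Mul(Rational(-1, 4), Mul(2, Pow(21, Rational(1, 2)))) = Mul(Rational(-1, 2), Pow(21, Rational(1, 2))) ≈ -2.2913)
Mul(8302, Pow(X, -1)) = Mul(8302, Pow(Mul(Rational(-1, 2), Pow(21, Rational(1, 2))), -1)) = Mul(8302, Mul(Rational(-2, 21), Pow(21, Rational(1, 2)))) = Mul(Rational(-2372, 3), Pow(21, Rational(1, 2)))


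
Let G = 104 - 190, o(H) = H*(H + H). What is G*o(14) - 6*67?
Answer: -34114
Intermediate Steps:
o(H) = 2*H**2 (o(H) = H*(2*H) = 2*H**2)
G = -86
G*o(14) - 6*67 = -172*14**2 - 6*67 = -172*196 - 402 = -86*392 - 402 = -33712 - 402 = -34114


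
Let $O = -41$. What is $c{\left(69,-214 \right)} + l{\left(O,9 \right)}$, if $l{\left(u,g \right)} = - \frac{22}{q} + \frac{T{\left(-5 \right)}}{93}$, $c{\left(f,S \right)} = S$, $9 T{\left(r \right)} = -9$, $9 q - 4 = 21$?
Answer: $- \frac{515989}{2325} \approx -221.93$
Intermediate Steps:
$q = \frac{25}{9}$ ($q = \frac{4}{9} + \frac{1}{9} \cdot 21 = \frac{4}{9} + \frac{7}{3} = \frac{25}{9} \approx 2.7778$)
$T{\left(r \right)} = -1$ ($T{\left(r \right)} = \frac{1}{9} \left(-9\right) = -1$)
$l{\left(u,g \right)} = - \frac{18439}{2325}$ ($l{\left(u,g \right)} = - \frac{22}{\frac{25}{9}} - \frac{1}{93} = \left(-22\right) \frac{9}{25} - \frac{1}{93} = - \frac{198}{25} - \frac{1}{93} = - \frac{18439}{2325}$)
$c{\left(69,-214 \right)} + l{\left(O,9 \right)} = -214 - \frac{18439}{2325} = - \frac{515989}{2325}$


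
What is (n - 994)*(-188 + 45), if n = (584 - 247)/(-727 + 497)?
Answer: 32740851/230 ≈ 1.4235e+5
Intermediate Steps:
n = -337/230 (n = 337/(-230) = 337*(-1/230) = -337/230 ≈ -1.4652)
(n - 994)*(-188 + 45) = (-337/230 - 994)*(-188 + 45) = -228957/230*(-143) = 32740851/230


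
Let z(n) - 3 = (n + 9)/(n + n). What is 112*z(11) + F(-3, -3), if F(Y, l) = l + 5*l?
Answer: 4618/11 ≈ 419.82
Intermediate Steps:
z(n) = 3 + (9 + n)/(2*n) (z(n) = 3 + (n + 9)/(n + n) = 3 + (9 + n)/((2*n)) = 3 + (9 + n)*(1/(2*n)) = 3 + (9 + n)/(2*n))
F(Y, l) = 6*l
112*z(11) + F(-3, -3) = 112*((1/2)*(9 + 7*11)/11) + 6*(-3) = 112*((1/2)*(1/11)*(9 + 77)) - 18 = 112*((1/2)*(1/11)*86) - 18 = 112*(43/11) - 18 = 4816/11 - 18 = 4618/11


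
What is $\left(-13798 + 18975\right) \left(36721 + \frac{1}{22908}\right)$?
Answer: $\frac{4354916571413}{22908} \approx 1.901 \cdot 10^{8}$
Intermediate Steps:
$\left(-13798 + 18975\right) \left(36721 + \frac{1}{22908}\right) = 5177 \left(36721 + \frac{1}{22908}\right) = 5177 \cdot \frac{841204669}{22908} = \frac{4354916571413}{22908}$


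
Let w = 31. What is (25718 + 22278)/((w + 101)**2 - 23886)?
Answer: -23998/3231 ≈ -7.4274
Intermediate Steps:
(25718 + 22278)/((w + 101)**2 - 23886) = (25718 + 22278)/((31 + 101)**2 - 23886) = 47996/(132**2 - 23886) = 47996/(17424 - 23886) = 47996/(-6462) = 47996*(-1/6462) = -23998/3231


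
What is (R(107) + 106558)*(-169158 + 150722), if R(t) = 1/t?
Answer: -210201870252/107 ≈ -1.9645e+9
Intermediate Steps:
(R(107) + 106558)*(-169158 + 150722) = (1/107 + 106558)*(-169158 + 150722) = (1/107 + 106558)*(-18436) = (11401707/107)*(-18436) = -210201870252/107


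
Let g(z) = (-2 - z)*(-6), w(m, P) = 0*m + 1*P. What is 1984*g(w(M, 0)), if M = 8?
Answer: 23808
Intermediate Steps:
w(m, P) = P (w(m, P) = 0 + P = P)
g(z) = 12 + 6*z
1984*g(w(M, 0)) = 1984*(12 + 6*0) = 1984*(12 + 0) = 1984*12 = 23808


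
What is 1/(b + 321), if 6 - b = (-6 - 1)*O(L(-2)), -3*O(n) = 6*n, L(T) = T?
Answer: 1/355 ≈ 0.0028169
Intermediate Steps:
O(n) = -2*n
b = 34 (b = 6 - (-6 - 1)*(-2*(-2)) = 6 - (-7)*4 = 6 - 1*(-28) = 6 + 28 = 34)
1/(b + 321) = 1/(34 + 321) = 1/355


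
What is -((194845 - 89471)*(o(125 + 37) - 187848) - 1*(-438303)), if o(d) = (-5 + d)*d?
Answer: 17113774533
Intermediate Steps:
o(d) = d*(-5 + d)
-((194845 - 89471)*(o(125 + 37) - 187848) - 1*(-438303)) = -((194845 - 89471)*((125 + 37)*(-5 + (125 + 37)) - 187848) - 1*(-438303)) = -(105374*(162*(-5 + 162) - 187848) + 438303) = -(105374*(162*157 - 187848) + 438303) = -(105374*(25434 - 187848) + 438303) = -(105374*(-162414) + 438303) = -(-17114212836 + 438303) = -1*(-17113774533) = 17113774533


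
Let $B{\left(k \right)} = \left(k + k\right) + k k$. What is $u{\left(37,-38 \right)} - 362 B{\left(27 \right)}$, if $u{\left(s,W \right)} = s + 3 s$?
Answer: $-283298$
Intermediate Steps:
$B{\left(k \right)} = k^{2} + 2 k$ ($B{\left(k \right)} = 2 k + k^{2} = k^{2} + 2 k$)
$u{\left(s,W \right)} = 4 s$
$u{\left(37,-38 \right)} - 362 B{\left(27 \right)} = 4 \cdot 37 - 362 \cdot 27 \left(2 + 27\right) = 148 - 362 \cdot 27 \cdot 29 = 148 - 283446 = -283298$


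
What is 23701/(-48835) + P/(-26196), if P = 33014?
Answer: -1116555043/639640830 ≈ -1.7456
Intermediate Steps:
23701/(-48835) + P/(-26196) = 23701/(-48835) + 33014/(-26196) = 23701*(-1/48835) + 33014*(-1/26196) = -23701/48835 - 16507/13098 = -1116555043/639640830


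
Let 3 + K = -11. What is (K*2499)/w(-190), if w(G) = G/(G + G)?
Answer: -69972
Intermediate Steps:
K = -14 (K = -3 - 11 = -14)
w(G) = 1/2 (w(G) = G/((2*G)) = (1/(2*G))*G = 1/2)
(K*2499)/w(-190) = (-14*2499)/(1/2) = -34986*2 = -69972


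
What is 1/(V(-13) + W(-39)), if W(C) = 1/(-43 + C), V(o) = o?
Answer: -82/1067 ≈ -0.076851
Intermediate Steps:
1/(V(-13) + W(-39)) = 1/(-13 + 1/(-43 - 39)) = 1/(-13 + 1/(-82)) = 1/(-13 - 1/82) = 1/(-1067/82) = -82/1067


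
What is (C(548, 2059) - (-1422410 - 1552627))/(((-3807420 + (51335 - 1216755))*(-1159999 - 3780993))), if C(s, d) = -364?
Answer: 72553/599286894080 ≈ 1.2107e-7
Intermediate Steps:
(C(548, 2059) - (-1422410 - 1552627))/(((-3807420 + (51335 - 1216755))*(-1159999 - 3780993))) = (-364 - (-1422410 - 1552627))/(((-3807420 + (51335 - 1216755))*(-1159999 - 3780993))) = (-364 - 1*(-2975037))/(((-3807420 - 1165420)*(-4940992))) = (-364 + 2975037)/((-4972840*(-4940992))) = 2974673/24570762657280 = 2974673*(1/24570762657280) = 72553/599286894080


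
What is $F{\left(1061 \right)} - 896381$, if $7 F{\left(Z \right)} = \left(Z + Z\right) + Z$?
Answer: $- \frac{6271484}{7} \approx -8.9593 \cdot 10^{5}$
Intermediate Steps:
$F{\left(Z \right)} = \frac{3 Z}{7}$ ($F{\left(Z \right)} = \frac{\left(Z + Z\right) + Z}{7} = \frac{2 Z + Z}{7} = \frac{3 Z}{7}$)
$F{\left(1061 \right)} - 896381 = \frac{3}{7} \cdot 1061 - 896381 = \frac{3183}{7} - 896381 = - \frac{6271484}{7}$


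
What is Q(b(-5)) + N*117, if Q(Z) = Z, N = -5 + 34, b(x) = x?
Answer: 3388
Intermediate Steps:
N = 29
Q(b(-5)) + N*117 = -5 + 29*117 = -5 + 3393 = 3388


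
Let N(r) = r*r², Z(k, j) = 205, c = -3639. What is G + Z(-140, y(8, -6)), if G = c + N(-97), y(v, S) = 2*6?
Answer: -916107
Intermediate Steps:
y(v, S) = 12
N(r) = r³
G = -916312 (G = -3639 + (-97)³ = -3639 - 912673 = -916312)
G + Z(-140, y(8, -6)) = -916312 + 205 = -916107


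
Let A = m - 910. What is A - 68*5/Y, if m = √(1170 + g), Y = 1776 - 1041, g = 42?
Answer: -133838/147 + 2*√303 ≈ -875.65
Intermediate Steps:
Y = 735
m = 2*√303 (m = √(1170 + 42) = √1212 = 2*√303 ≈ 34.814)
A = -910 + 2*√303 (A = 2*√303 - 910 = -910 + 2*√303 ≈ -875.19)
A - 68*5/Y = (-910 + 2*√303) - 68*5/735 = (-910 + 2*√303) - 340/735 = (-910 + 2*√303) - 1*68/147 = (-910 + 2*√303) - 68/147 = -133838/147 + 2*√303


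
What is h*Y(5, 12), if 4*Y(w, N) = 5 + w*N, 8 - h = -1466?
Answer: 47905/2 ≈ 23953.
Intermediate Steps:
h = 1474 (h = 8 - 1*(-1466) = 8 + 1466 = 1474)
Y(w, N) = 5/4 + N*w/4 (Y(w, N) = (5 + w*N)/4 = (5 + N*w)/4 = 5/4 + N*w/4)
h*Y(5, 12) = 1474*(5/4 + (1/4)*12*5) = 1474*(5/4 + 15) = 1474*(65/4) = 47905/2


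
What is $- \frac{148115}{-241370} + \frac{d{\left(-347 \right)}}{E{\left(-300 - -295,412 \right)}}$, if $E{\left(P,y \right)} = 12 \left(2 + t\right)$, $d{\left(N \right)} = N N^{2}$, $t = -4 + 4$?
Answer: $- \frac{1008489919975}{579288} \approx -1.7409 \cdot 10^{6}$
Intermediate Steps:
$t = 0$
$d{\left(N \right)} = N^{3}$
$E{\left(P,y \right)} = 24$ ($E{\left(P,y \right)} = 12 \left(2 + 0\right) = 12 \cdot 2 = 24$)
$- \frac{148115}{-241370} + \frac{d{\left(-347 \right)}}{E{\left(-300 - -295,412 \right)}} = - \frac{148115}{-241370} + \frac{\left(-347\right)^{3}}{24} = \left(-148115\right) \left(- \frac{1}{241370}\right) - \frac{41781923}{24} = \frac{29623}{48274} - \frac{41781923}{24} = - \frac{1008489919975}{579288}$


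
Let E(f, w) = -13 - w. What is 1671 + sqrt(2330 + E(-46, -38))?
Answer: 1671 + sqrt(2355) ≈ 1719.5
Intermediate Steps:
1671 + sqrt(2330 + E(-46, -38)) = 1671 + sqrt(2330 + (-13 - 1*(-38))) = 1671 + sqrt(2330 + (-13 + 38)) = 1671 + sqrt(2330 + 25) = 1671 + sqrt(2355)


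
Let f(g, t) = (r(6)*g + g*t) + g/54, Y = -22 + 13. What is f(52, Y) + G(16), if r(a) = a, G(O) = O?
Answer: -3754/27 ≈ -139.04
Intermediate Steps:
Y = -9
f(g, t) = 325*g/54 + g*t (f(g, t) = (6*g + g*t) + g/54 = 325*g/54 + g*t)
f(52, Y) + G(16) = (1/54)*52*(325 + 54*(-9)) + 16 = (1/54)*52*(325 - 486) + 16 = (1/54)*52*(-161) + 16 = -4186/27 + 16 = -3754/27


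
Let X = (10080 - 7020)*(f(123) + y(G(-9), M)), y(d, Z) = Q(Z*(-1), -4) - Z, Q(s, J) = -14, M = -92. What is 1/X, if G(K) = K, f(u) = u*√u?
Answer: -13/945939330 + 41*√123/1891878660 ≈ 2.2661e-7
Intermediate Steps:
f(u) = u^(3/2)
y(d, Z) = -14 - Z
X = 238680 + 376380*√123 (X = (10080 - 7020)*(123^(3/2) + (-14 - 1*(-92))) = 3060*(123*√123 + (-14 + 92)) = 3060*(123*√123 + 78) = 3060*(78 + 123*√123) = 238680 + 376380*√123 ≈ 4.4129e+6)
1/X = 1/(238680 + 376380*√123)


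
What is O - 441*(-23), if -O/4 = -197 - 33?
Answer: 11063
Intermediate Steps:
O = 920 (O = -4*(-197 - 33) = -4*(-230) = 920)
O - 441*(-23) = 920 - 441*(-23) = 920 + 10143 = 11063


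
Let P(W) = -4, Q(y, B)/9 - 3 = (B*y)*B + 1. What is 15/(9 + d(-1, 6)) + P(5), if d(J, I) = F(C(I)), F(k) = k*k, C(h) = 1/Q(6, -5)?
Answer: -8068184/3457793 ≈ -2.3333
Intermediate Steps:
Q(y, B) = 36 + 9*y*B**2 (Q(y, B) = 27 + 9*((B*y)*B + 1) = 27 + 9*(y*B**2 + 1) = 27 + 9*(1 + y*B**2) = 27 + (9 + 9*y*B**2) = 36 + 9*y*B**2)
C(h) = 1/1386 (C(h) = 1/(36 + 9*6*(-5)**2) = 1/(36 + 9*6*25) = 1/(36 + 1350) = 1/1386)
F(k) = k**2
d(J, I) = 1/1920996 (d(J, I) = (1/1386)**2 = 1/1920996)
15/(9 + d(-1, 6)) + P(5) = 15/(9 + 1/1920996) - 4 = 15/(17288965/1920996) - 4 = (1920996/17288965)*15 - 4 = 5762988/3457793 - 4 = -8068184/3457793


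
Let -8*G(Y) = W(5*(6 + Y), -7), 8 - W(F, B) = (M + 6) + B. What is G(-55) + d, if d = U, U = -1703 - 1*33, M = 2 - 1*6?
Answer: -13901/8 ≈ -1737.6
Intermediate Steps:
M = -4 (M = 2 - 6 = -4)
U = -1736 (U = -1703 - 33 = -1736)
d = -1736
W(F, B) = 6 - B (W(F, B) = 8 - ((-4 + 6) + B) = 8 - (2 + B) = 8 + (-2 - B) = 6 - B)
G(Y) = -13/8 (G(Y) = -(6 - 1*(-7))/8 = -(6 + 7)/8 = -⅛*13 = -13/8)
G(-55) + d = -13/8 - 1736 = -13901/8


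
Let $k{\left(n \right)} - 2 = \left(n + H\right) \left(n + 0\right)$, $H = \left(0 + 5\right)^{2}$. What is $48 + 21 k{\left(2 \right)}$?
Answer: $1224$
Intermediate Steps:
$H = 25$ ($H = 5^{2} = 25$)
$k{\left(n \right)} = 2 + n \left(25 + n\right)$ ($k{\left(n \right)} = 2 + \left(n + 25\right) \left(n + 0\right) = 2 + \left(25 + n\right) n = 2 + n \left(25 + n\right)$)
$48 + 21 k{\left(2 \right)} = 48 + 21 \left(2 + 2^{2} + 25 \cdot 2\right) = 48 + 21 \left(2 + 4 + 50\right) = 48 + 21 \cdot 56 = 48 + 1176 = 1224$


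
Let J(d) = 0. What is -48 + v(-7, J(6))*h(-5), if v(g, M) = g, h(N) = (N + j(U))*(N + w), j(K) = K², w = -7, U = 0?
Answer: -468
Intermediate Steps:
h(N) = N*(-7 + N) (h(N) = (N + 0²)*(N - 7) = (N + 0)*(-7 + N) = N*(-7 + N))
-48 + v(-7, J(6))*h(-5) = -48 - (-35)*(-7 - 5) = -48 - (-35)*(-12) = -48 - 7*60 = -48 - 420 = -468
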